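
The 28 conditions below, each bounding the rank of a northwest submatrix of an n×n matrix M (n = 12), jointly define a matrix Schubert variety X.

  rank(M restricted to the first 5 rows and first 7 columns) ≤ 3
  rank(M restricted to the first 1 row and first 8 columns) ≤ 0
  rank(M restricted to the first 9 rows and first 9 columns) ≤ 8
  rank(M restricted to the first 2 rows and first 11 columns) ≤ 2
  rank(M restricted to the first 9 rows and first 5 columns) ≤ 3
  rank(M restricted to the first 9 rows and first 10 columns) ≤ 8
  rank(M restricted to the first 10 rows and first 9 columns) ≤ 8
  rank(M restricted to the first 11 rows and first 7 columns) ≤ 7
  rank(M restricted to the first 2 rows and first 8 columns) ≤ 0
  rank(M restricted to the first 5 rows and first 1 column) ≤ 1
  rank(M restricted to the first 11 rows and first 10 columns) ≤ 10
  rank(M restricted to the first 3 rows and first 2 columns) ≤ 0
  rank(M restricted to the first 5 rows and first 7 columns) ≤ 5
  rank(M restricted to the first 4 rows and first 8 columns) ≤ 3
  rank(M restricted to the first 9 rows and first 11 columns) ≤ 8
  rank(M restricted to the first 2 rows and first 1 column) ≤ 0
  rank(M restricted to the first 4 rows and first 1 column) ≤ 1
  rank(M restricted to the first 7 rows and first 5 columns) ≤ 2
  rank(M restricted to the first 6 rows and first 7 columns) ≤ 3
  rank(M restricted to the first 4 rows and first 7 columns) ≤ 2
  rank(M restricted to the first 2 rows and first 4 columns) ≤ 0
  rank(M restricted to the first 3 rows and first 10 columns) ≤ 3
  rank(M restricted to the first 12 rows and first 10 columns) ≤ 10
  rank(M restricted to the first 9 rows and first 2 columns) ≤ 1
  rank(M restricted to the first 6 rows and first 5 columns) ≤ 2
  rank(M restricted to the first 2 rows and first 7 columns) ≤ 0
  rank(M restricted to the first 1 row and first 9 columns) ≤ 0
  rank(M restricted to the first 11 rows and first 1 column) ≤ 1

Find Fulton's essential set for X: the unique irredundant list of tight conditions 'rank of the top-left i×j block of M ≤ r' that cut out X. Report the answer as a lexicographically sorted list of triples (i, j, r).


Reconstructing r_w from the 28 given conditions:

  0, 0, 0, 0, 0, 0, 0, 0, 0, 1, 1, 1
  0, 0, 0, 0, 0, 0, 0, 0, 1, 2, 2, 2
  0, 0, 1, 1, 1, 1, 1, 1, 2, 3, 3, 3
  1, 1, 2, 2, 2, 2, 2, 2, 3, 4, 4, 4
  1, 1, 2, 2, 2, 3, 3, 3, 4, 5, 5, 5
  1, 1, 2, 2, 2, 3, 3, 4, 5, 6, 6, 6
  1, 1, 2, 2, 2, 3, 4, 5, 6, 7, 7, 7
  1, 1, 2, 3, 3, 4, 5, 6, 7, 8, 8, 8
  1, 1, 2, 3, 3, 4, 5, 6, 7, 8, 8, 9
  1, 2, 3, 4, 4, 5, 6, 7, 8, 9, 9, 10
  1, 2, 3, 4, 5, 6, 7, 8, 9, 10, 10, 11
  1, 2, 3, 4, 5, 6, 7, 8, 9, 10, 11, 12

so w = (10, 9, 3, 1, 6, 8, 7, 4, 12, 2, 5, 11).

8 SE-corners of the 33-cell Rothe diagram give Ess(w):

[(1, 9, 0), (2, 8, 0), (3, 2, 0), (6, 7, 3), (7, 5, 2), (9, 2, 1), (9, 5, 3), (9, 11, 8)]


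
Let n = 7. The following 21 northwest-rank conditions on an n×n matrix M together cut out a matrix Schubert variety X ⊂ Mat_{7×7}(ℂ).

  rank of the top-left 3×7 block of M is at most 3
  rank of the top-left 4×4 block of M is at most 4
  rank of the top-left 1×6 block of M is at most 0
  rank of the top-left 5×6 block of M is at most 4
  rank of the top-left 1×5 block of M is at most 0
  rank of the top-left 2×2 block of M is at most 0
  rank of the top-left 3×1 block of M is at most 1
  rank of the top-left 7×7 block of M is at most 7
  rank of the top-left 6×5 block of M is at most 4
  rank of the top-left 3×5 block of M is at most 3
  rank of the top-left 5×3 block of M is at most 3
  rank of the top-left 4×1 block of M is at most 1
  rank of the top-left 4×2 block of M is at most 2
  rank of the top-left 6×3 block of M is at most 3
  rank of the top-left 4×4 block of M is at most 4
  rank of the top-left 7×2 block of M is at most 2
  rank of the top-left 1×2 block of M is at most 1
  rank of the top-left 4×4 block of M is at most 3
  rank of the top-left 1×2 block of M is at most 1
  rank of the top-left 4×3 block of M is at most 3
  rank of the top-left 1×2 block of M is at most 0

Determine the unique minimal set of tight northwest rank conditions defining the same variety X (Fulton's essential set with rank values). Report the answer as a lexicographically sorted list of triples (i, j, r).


Reconstructing r_w from the 21 given conditions:

  row 1: 0 0 0 0 0 0 1
  row 2: 0 0 1 1 1 1 2
  row 3: 1 1 2 2 2 2 3
  row 4: 1 2 3 3 3 3 4
  row 5: 1 2 3 4 4 4 5
  row 6: 1 2 3 4 4 5 6
  row 7: 1 2 3 4 5 6 7

so w = (7, 3, 1, 2, 4, 6, 5).

3 SE-corners of the 9-cell Rothe diagram give Ess(w):

[(1, 6, 0), (2, 2, 0), (6, 5, 4)]


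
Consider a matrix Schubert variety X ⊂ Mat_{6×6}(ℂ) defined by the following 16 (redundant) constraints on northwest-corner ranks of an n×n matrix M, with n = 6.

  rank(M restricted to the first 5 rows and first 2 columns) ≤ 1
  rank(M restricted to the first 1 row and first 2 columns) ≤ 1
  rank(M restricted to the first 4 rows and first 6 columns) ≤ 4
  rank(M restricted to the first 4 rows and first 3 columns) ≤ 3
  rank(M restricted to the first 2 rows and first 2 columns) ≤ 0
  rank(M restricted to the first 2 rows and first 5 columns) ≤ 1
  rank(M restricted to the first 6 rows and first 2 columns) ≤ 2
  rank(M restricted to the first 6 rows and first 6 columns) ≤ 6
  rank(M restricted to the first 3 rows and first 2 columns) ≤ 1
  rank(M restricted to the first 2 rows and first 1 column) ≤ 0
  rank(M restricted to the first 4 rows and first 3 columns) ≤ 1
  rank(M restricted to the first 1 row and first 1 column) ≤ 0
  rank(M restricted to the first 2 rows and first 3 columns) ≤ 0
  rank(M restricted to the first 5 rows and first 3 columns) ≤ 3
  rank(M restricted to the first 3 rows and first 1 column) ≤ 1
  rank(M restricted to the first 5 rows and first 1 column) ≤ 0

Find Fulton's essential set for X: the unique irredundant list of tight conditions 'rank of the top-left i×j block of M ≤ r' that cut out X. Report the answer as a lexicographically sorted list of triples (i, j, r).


Reconstructing r_w from the 16 given conditions:

  row 1: 0 | 0 | 0 | 1 | 1 | 1
  row 2: 0 | 0 | 0 | 1 | 1 | 2
  row 3: 0 | 1 | 1 | 2 | 2 | 3
  row 4: 0 | 1 | 1 | 2 | 3 | 4
  row 5: 0 | 1 | 2 | 3 | 4 | 5
  row 6: 1 | 2 | 3 | 4 | 5 | 6

so w = (4, 6, 2, 5, 3, 1).

ℓ(w)=11; the 4 essential cells (i,j,r):

[(2, 3, 0), (2, 5, 1), (4, 3, 1), (5, 1, 0)]


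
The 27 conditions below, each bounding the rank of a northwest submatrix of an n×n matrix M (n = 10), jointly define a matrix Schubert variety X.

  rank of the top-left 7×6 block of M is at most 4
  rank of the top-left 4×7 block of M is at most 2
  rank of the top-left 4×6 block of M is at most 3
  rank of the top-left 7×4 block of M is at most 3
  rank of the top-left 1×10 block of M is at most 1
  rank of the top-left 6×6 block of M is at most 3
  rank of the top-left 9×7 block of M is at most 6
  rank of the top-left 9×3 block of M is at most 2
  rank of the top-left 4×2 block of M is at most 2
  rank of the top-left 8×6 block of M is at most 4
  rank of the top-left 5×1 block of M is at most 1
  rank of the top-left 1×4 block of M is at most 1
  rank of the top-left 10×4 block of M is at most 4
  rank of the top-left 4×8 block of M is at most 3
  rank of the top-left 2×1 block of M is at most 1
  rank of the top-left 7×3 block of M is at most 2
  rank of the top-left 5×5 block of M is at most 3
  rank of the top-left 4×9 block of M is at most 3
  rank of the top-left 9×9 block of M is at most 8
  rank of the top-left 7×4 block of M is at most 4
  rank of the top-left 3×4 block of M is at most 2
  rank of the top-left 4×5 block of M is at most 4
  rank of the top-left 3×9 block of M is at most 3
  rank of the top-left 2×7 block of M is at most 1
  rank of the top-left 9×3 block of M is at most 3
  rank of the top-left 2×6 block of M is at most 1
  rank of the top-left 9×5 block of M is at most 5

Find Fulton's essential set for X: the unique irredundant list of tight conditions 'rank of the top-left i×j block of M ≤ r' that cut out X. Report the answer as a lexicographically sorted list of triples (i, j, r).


Propagating the 27 rank bounds to every northwest block:

  R[1]: 1  1  1  1  1  1  1  1  1  1
  R[2]: 1  1  1  1  1  1  1  2  2  2
  R[3]: 1  2  2  2  2  2  2  3  3  3
  R[4]: 1  2  2  2  2  2  2  3  3  4
  R[5]: 1  2  2  3  3  3  3  4  4  5
  R[6]: 1  2  2  3  3  3  4  5  5  6
  R[7]: 1  2  2  3  4  4  5  6  6  7
  R[8]: 1  2  2  3  4  4  5  6  7  8
  R[9]: 1  2  2  3  4  5  6  7  8  9
  R[10]: 1  2  3  4  5  6  7  8  9  10

second differences of R give the permutation w = (1, 8, 2, 10, 4, 7, 5, 9, 6, 3).

D(w) has 20 cells with 6 SE-corners; essential set:

[(2, 7, 1), (4, 7, 2), (4, 9, 3), (6, 6, 3), (8, 6, 4), (9, 3, 2)]


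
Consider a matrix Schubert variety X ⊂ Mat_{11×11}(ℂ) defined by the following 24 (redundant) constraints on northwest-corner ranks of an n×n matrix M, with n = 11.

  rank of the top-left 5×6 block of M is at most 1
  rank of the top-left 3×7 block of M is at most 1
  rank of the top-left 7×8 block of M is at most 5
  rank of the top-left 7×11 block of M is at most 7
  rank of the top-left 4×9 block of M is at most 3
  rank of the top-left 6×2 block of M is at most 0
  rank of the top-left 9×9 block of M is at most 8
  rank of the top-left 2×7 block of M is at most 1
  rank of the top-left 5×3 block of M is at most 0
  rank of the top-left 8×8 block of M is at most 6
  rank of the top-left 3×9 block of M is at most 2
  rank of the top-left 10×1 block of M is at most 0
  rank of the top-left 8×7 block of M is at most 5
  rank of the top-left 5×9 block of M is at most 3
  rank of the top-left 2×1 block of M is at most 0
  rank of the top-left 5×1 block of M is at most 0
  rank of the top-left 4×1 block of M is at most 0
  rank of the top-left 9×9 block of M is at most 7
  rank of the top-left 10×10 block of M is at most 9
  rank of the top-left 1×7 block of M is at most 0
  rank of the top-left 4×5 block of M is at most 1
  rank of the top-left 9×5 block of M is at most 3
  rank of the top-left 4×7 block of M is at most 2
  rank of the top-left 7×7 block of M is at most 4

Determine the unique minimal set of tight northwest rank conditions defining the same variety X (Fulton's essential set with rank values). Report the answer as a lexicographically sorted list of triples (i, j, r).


Computing R[i][j] = min implied NW-rank bound (n=11, 24 conditions):

  R[1]: 0  0  0  0  0  0  0  1  1  1  1
  R[2]: 0  0  0  1  1  1  1  2  2  2  2
  R[3]: 0  0  0  1  1  1  1  2  2  3  3
  R[4]: 0  0  0  1  1  1  2  3  3  4  4
  R[5]: 0  0  0  1  1  1  2  3  3  4  5
  R[6]: 0  0  1  2  2  2  3  4  4  5  6
  R[7]: 0  1  2  3  3  3  4  5  5  6  7
  R[8]: 0  1  2  3  3  4  5  6  6  7  8
  R[9]: 0  1  2  3  3  4  5  6  7  8  9
  R[10]: 0  1  2  3  4  5  6  7  8  9  10
  R[11]: 1  2  3  4  5  6  7  8  9  10  11

so w = (8, 4, 10, 7, 11, 3, 2, 6, 9, 5, 1).

9 SE-corners of the 36-cell Rothe diagram give Ess(w):

[(1, 7, 0), (3, 7, 1), (3, 9, 2), (5, 3, 0), (5, 6, 1), (5, 9, 3), (6, 2, 0), (9, 5, 3), (10, 1, 0)]


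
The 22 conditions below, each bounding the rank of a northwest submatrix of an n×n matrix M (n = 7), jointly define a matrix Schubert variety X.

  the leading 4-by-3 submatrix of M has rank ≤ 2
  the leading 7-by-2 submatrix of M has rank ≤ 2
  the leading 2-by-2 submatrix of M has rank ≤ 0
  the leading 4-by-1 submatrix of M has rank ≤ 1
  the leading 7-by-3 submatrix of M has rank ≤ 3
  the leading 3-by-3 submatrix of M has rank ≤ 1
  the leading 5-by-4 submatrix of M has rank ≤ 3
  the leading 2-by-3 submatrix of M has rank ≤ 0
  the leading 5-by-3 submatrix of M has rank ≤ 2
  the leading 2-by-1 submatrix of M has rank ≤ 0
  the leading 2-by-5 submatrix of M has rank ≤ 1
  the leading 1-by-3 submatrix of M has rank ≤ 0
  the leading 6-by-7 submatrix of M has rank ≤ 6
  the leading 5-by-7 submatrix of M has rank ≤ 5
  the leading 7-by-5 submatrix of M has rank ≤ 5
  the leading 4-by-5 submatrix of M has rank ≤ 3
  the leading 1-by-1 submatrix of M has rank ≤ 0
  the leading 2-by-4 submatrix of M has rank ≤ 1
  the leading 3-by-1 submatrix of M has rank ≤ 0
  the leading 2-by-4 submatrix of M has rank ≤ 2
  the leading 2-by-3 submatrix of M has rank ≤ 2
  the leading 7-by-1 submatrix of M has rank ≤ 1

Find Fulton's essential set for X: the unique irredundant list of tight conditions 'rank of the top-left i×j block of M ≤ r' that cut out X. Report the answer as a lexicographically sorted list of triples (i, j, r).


Rank table r_w(7×7) implied by the 22 constraints:

  i=1: 0  0  0  1  1  1  1
  i=2: 0  0  0  1  1  2  2
  i=3: 0  1  1  2  2  3  3
  i=4: 1  2  2  3  3  4  4
  i=5: 1  2  2  3  4  5  5
  i=6: 1  2  3  4  5  6  6
  i=7: 1  2  3  4  5  6  7

giving w = (4, 6, 2, 1, 5, 3, 7) via Δ²R.

ℓ(w)=9; the 4 essential cells (i,j,r):

[(2, 3, 0), (2, 5, 1), (3, 1, 0), (5, 3, 2)]


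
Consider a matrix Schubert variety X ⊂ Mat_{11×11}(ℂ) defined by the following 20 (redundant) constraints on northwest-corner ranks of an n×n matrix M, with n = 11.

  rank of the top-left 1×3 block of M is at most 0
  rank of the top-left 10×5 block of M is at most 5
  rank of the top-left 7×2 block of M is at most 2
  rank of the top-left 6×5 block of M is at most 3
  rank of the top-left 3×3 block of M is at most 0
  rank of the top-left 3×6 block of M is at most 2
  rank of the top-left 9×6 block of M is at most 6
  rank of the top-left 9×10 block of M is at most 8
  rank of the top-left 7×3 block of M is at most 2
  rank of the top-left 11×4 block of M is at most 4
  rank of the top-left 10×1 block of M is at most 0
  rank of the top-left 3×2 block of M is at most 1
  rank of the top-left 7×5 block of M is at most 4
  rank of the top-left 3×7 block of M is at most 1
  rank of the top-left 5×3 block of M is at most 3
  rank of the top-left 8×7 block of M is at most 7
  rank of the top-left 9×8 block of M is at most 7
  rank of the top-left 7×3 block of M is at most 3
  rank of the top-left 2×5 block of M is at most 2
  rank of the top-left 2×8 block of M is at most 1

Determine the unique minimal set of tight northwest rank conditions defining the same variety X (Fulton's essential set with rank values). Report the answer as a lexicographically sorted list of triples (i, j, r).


Reconstructing r_w from the 20 given conditions:

  row 1: 0, 0, 0, 1, 1, 1, 1, 1, 1, 1, 1
  row 2: 0, 0, 0, 1, 1, 1, 1, 1, 2, 2, 2
  row 3: 0, 0, 0, 1, 1, 1, 1, 2, 3, 3, 3
  row 4: 0, 1, 1, 2, 2, 2, 2, 3, 4, 4, 4
  row 5: 0, 1, 2, 3, 3, 3, 3, 4, 5, 5, 5
  row 6: 0, 1, 2, 3, 3, 4, 4, 5, 6, 6, 6
  row 7: 0, 1, 2, 3, 4, 5, 5, 6, 7, 7, 7
  row 8: 0, 1, 2, 3, 4, 5, 6, 7, 8, 8, 8
  row 9: 0, 1, 2, 3, 4, 5, 6, 7, 8, 8, 9
  row 10: 0, 1, 2, 3, 4, 5, 6, 7, 8, 9, 10
  row 11: 1, 2, 3, 4, 5, 6, 7, 8, 9, 10, 11

the unique w with this rank table is (4, 9, 8, 2, 3, 6, 5, 7, 11, 10, 1).

ℓ(w)=25; the 6 essential cells (i,j,r):

[(2, 8, 1), (3, 3, 0), (3, 7, 1), (6, 5, 3), (9, 10, 8), (10, 1, 0)]


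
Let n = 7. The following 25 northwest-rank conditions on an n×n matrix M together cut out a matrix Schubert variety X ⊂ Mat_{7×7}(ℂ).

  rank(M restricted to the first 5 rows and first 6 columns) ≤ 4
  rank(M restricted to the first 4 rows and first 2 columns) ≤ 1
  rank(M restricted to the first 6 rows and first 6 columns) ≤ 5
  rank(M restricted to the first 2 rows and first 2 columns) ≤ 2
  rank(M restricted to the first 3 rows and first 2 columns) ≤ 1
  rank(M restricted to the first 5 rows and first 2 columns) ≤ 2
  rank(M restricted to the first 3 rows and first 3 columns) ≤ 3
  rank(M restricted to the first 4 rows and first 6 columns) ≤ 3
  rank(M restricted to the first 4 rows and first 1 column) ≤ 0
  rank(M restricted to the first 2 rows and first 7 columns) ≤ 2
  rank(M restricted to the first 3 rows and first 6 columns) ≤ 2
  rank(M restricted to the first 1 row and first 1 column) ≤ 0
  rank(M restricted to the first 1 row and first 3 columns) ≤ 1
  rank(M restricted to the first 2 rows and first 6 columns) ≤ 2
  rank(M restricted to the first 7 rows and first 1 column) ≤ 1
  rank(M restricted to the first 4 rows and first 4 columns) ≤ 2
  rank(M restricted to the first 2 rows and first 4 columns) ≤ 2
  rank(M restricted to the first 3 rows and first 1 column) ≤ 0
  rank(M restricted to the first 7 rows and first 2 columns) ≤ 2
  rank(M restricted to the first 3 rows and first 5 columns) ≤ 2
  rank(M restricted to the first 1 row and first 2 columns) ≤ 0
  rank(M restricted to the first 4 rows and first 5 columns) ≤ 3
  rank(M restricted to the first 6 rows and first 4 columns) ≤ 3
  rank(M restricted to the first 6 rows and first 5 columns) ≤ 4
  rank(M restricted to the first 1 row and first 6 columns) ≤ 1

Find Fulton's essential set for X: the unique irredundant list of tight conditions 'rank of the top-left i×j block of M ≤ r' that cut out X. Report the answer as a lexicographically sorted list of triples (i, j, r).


Reconstructing r_w from the 25 given conditions:

  row 1: 0  0  1  1  1  1  1
  row 2: 0  1  2  2  2  2  2
  row 3: 0  1  2  2  2  2  3
  row 4: 0  1  2  2  3  3  4
  row 5: 1  2  3  3  4  4  5
  row 6: 1  2  3  3  4  5  6
  row 7: 1  2  3  4  5  6  7

reading off 1-entries of Δ²R: w = (3, 2, 7, 5, 1, 6, 4).

D(w) has 10 cells with 5 SE-corners; essential set:

[(1, 2, 0), (3, 6, 2), (4, 1, 0), (4, 4, 2), (6, 4, 3)]


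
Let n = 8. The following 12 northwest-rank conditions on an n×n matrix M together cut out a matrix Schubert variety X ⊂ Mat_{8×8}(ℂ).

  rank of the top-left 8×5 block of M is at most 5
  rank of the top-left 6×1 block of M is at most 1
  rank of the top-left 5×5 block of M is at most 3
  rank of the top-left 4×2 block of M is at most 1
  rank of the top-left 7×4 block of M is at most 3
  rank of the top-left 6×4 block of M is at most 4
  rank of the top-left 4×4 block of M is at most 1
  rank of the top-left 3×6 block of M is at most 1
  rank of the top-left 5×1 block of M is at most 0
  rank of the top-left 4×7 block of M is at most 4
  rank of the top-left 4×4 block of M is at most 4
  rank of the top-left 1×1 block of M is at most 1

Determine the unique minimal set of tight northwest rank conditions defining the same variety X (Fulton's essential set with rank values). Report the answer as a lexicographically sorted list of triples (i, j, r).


Rank table r_w(8×8) implied by the 12 constraints:

  row 1: 0 1 1 1 1 1 1 1
  row 2: 0 1 1 1 1 1 2 2
  row 3: 0 1 1 1 1 1 2 3
  row 4: 0 1 1 1 2 2 3 4
  row 5: 0 1 2 2 3 3 4 5
  row 6: 1 2 3 3 4 4 5 6
  row 7: 1 2 3 3 4 5 6 7
  row 8: 1 2 3 4 5 6 7 8

so w = (2, 7, 8, 5, 3, 1, 6, 4).

4 SE-corners of the 16-cell Rothe diagram give Ess(w):

[(3, 6, 1), (4, 4, 1), (5, 1, 0), (7, 4, 3)]


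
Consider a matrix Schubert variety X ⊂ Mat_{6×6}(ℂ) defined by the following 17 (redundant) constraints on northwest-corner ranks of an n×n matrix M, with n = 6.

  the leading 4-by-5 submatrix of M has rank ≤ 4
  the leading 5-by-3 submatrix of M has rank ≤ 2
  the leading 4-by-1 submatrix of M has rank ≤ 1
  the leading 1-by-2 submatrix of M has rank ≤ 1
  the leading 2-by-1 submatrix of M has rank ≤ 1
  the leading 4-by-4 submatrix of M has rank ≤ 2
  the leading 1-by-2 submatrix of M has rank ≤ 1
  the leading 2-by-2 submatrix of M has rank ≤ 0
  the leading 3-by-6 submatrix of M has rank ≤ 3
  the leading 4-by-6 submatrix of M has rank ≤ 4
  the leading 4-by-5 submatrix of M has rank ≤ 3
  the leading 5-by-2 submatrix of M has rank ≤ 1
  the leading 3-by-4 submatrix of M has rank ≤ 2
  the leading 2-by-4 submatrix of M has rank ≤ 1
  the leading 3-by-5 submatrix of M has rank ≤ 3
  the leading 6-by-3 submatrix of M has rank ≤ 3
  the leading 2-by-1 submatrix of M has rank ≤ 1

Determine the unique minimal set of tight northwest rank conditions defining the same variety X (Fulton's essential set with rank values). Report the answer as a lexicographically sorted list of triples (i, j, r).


Rank table r_w(6×6) implied by the 17 constraints:

  R[1]: 0 0 1 1 1 1
  R[2]: 0 0 1 1 2 2
  R[3]: 1 1 2 2 3 3
  R[4]: 1 1 2 2 3 4
  R[5]: 1 1 2 3 4 5
  R[6]: 1 2 3 4 5 6

the unique w with this rank table is (3, 5, 1, 6, 4, 2).

4 SE-corners of the 8-cell Rothe diagram give Ess(w):

[(2, 2, 0), (2, 4, 1), (4, 4, 2), (5, 2, 1)]


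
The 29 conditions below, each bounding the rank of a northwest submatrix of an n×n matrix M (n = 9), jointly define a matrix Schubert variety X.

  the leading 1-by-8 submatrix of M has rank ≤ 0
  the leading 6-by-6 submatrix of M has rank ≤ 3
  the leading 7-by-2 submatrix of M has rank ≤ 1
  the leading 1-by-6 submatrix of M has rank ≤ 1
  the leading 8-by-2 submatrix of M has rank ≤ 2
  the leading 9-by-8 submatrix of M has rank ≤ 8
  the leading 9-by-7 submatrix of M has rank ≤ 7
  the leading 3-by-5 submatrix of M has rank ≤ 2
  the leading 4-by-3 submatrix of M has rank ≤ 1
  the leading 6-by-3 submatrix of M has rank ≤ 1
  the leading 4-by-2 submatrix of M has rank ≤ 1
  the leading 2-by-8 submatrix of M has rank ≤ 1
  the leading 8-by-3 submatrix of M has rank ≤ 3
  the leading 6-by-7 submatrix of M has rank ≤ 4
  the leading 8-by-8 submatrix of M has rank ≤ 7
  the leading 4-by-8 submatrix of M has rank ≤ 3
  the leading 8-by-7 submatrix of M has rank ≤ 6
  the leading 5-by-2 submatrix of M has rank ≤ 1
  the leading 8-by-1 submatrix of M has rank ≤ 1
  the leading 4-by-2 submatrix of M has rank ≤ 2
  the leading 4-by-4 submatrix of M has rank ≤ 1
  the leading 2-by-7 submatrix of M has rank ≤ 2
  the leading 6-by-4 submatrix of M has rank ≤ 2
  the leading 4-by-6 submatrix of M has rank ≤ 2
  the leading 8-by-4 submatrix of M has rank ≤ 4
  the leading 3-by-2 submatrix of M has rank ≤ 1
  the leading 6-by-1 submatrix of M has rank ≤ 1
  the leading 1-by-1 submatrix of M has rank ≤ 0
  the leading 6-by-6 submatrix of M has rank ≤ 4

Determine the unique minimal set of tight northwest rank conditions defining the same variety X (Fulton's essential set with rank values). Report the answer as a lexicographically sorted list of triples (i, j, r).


Computing R[i][j] = min implied NW-rank bound (n=9, 29 conditions):

  row 1: 0 | 0 | 0 | 0 | 0 | 0 | 0 | 0 | 1
  row 2: 1 | 1 | 1 | 1 | 1 | 1 | 1 | 1 | 2
  row 3: 1 | 1 | 1 | 1 | 2 | 2 | 2 | 2 | 3
  row 4: 1 | 1 | 1 | 1 | 2 | 2 | 3 | 3 | 4
  row 5: 1 | 1 | 1 | 2 | 3 | 3 | 4 | 4 | 5
  row 6: 1 | 1 | 1 | 2 | 3 | 3 | 4 | 5 | 6
  row 7: 1 | 1 | 2 | 3 | 4 | 4 | 5 | 6 | 7
  row 8: 1 | 2 | 3 | 4 | 5 | 5 | 6 | 7 | 8
  row 9: 1 | 2 | 3 | 4 | 5 | 6 | 7 | 8 | 9

so w = (9, 1, 5, 7, 4, 8, 3, 2, 6).

Fulton essential set (6 of the 21 Rothe cells):

[(1, 8, 0), (4, 4, 1), (4, 6, 2), (6, 3, 1), (6, 6, 3), (7, 2, 1)]


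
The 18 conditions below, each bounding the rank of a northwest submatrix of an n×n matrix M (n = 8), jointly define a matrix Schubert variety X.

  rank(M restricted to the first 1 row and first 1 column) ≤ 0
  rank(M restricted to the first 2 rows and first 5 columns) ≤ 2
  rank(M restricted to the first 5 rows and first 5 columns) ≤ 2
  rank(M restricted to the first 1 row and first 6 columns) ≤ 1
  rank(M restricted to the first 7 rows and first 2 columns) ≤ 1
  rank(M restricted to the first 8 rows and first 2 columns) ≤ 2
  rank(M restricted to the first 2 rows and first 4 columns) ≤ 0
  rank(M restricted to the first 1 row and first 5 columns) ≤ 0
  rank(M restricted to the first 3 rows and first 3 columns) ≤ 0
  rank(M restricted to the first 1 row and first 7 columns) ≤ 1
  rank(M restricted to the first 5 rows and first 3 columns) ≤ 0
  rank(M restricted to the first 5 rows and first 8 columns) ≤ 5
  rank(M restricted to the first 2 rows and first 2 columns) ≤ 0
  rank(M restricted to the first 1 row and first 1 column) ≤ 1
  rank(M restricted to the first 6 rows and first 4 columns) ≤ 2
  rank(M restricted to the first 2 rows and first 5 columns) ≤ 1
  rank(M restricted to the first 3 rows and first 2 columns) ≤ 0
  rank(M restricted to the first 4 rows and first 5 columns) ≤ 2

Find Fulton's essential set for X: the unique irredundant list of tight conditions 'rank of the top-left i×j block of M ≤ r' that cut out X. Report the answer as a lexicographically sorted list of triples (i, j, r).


Rank table r_w(8×8) implied by the 18 constraints:

  0 | 0 | 0 | 0 | 0 | 1 | 1 | 1
  0 | 0 | 0 | 0 | 1 | 2 | 2 | 2
  0 | 0 | 0 | 1 | 2 | 3 | 3 | 3
  0 | 0 | 0 | 1 | 2 | 3 | 4 | 4
  0 | 0 | 0 | 1 | 2 | 3 | 4 | 5
  1 | 1 | 1 | 2 | 3 | 4 | 5 | 6
  1 | 1 | 2 | 3 | 4 | 5 | 6 | 7
  1 | 2 | 3 | 4 | 5 | 6 | 7 | 8

giving w = (6, 5, 4, 7, 8, 1, 3, 2) via Δ²R.

Rothe diagram D(w) (19 cells), 4 SE-corners (essential conditions):

[(1, 5, 0), (2, 4, 0), (5, 3, 0), (7, 2, 1)]


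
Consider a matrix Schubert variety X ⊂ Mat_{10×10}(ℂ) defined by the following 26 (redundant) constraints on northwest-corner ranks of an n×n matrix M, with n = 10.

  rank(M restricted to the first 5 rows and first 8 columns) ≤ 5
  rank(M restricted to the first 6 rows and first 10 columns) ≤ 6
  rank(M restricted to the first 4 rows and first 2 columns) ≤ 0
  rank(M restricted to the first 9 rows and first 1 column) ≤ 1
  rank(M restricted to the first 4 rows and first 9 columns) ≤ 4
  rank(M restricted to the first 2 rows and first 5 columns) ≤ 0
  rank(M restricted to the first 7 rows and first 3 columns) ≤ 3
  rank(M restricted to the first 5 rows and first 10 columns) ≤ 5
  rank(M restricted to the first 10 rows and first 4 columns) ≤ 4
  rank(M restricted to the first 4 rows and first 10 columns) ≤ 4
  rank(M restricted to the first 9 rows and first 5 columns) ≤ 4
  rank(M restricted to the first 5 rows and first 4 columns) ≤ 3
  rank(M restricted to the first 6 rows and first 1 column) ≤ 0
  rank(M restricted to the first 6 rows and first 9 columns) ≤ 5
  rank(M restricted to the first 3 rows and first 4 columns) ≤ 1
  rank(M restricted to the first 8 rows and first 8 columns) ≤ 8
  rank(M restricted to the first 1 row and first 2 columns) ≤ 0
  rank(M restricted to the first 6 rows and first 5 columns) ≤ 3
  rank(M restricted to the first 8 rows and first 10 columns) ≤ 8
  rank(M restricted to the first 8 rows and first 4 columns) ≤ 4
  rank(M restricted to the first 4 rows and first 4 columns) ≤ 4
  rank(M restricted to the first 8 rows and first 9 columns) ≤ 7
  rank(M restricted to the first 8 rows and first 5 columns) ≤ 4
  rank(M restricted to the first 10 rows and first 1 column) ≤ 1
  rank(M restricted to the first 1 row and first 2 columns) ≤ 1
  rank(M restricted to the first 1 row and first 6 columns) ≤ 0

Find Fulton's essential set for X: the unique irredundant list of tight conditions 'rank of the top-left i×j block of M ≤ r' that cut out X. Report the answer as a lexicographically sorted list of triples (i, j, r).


Reconstructing r_w from the 26 given conditions:

  R[1]: 0  0  0  0  0  0  1  1  1  1
  R[2]: 0  0  0  0  0  1  2  2  2  2
  R[3]: 0  0  1  1  1  2  3  3  3  3
  R[4]: 0  0  1  2  2  3  4  4  4  4
  R[5]: 0  1  2  3  3  4  5  5  5  5
  R[6]: 0  1  2  3  3  4  5  5  5  6
  R[7]: 1  2  3  4  4  5  6  6  6  7
  R[8]: 1  2  3  4  4  5  6  7  7  8
  R[9]: 1  2  3  4  4  5  6  7  8  9
  R[10]: 1  2  3  4  5  6  7  8  9  10

so w = (7, 6, 3, 4, 2, 10, 1, 8, 9, 5).

Rothe diagram D(w) (22 cells), 7 SE-corners (essential conditions):

[(1, 6, 0), (2, 5, 0), (4, 2, 0), (6, 1, 0), (6, 5, 3), (6, 9, 5), (9, 5, 4)]


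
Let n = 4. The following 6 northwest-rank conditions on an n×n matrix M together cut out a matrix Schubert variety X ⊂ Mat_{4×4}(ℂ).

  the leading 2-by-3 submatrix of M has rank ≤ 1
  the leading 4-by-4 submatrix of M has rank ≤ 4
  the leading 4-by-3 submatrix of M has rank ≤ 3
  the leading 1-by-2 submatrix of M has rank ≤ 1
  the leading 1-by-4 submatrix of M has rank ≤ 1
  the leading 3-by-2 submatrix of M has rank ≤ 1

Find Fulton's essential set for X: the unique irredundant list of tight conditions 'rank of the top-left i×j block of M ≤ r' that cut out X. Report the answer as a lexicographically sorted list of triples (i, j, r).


Rank table r_w(4×4) implied by the 6 constraints:

  row 1: 1 | 1 | 1 | 1
  row 2: 1 | 1 | 1 | 2
  row 3: 1 | 1 | 2 | 3
  row 4: 1 | 2 | 3 | 4

so w = (1, 4, 3, 2).

D(w) has 3 cells with 2 SE-corners; essential set:

[(2, 3, 1), (3, 2, 1)]


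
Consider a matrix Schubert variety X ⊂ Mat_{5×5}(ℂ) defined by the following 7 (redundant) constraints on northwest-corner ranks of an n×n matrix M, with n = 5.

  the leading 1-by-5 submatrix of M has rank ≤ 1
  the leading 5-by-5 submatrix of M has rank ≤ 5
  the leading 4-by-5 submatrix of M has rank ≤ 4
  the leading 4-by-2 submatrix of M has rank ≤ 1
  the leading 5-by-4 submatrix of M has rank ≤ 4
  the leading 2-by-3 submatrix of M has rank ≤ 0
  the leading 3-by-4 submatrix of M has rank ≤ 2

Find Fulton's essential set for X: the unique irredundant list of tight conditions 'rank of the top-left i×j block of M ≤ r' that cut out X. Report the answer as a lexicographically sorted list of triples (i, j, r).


The tightest implied rank at each (i,j), from the 7 conditions:

  R[1]: 0 0 0 1 1
  R[2]: 0 0 0 1 2
  R[3]: 1 1 1 2 3
  R[4]: 1 1 2 3 4
  R[5]: 1 2 3 4 5

second differences of R give the permutation w = (4, 5, 1, 3, 2).

Fulton essential set (2 of the 7 Rothe cells):

[(2, 3, 0), (4, 2, 1)]


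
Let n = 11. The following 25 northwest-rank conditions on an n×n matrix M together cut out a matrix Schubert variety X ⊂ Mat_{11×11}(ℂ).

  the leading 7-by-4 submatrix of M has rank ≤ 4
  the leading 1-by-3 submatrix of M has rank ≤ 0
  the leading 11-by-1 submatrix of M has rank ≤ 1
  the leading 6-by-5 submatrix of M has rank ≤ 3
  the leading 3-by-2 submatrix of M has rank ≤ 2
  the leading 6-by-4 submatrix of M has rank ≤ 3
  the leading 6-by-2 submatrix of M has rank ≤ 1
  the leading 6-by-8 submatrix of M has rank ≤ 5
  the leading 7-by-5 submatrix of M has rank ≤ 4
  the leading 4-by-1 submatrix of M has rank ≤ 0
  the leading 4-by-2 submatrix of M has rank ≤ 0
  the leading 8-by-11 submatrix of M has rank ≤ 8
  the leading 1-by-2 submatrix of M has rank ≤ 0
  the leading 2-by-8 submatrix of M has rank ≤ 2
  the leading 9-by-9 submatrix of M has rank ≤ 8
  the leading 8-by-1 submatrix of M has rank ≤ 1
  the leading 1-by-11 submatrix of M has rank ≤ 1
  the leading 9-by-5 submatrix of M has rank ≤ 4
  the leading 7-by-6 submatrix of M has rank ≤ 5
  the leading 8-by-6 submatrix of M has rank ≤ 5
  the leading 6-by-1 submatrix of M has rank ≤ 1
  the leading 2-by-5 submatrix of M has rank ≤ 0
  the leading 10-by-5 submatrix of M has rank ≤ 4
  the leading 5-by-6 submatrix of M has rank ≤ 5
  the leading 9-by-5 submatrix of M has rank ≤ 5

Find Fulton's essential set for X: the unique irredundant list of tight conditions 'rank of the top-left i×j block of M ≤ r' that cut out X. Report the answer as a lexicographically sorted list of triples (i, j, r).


Computing R[i][j] = min implied NW-rank bound (n=11, 25 conditions):

  0 0 0 0 0 1 1 1 1 1 1
  0 0 0 0 0 1 2 2 2 2 2
  0 0 1 1 1 2 3 3 3 3 3
  0 0 1 2 2 3 4 4 4 4 4
  1 1 2 3 3 4 5 5 5 5 5
  1 1 2 3 3 4 5 5 6 6 6
  1 2 3 4 4 5 6 6 7 7 7
  1 2 3 4 4 5 6 7 8 8 8
  1 2 3 4 4 5 6 7 8 9 9
  1 2 3 4 4 5 6 7 8 9 10
  1 2 3 4 5 6 7 8 9 10 11

so w = (6, 7, 3, 4, 1, 9, 2, 8, 10, 11, 5).

Rothe diagram D(w) (20 cells), 6 SE-corners (essential conditions):

[(2, 5, 0), (4, 2, 0), (6, 2, 1), (6, 5, 3), (6, 8, 5), (10, 5, 4)]


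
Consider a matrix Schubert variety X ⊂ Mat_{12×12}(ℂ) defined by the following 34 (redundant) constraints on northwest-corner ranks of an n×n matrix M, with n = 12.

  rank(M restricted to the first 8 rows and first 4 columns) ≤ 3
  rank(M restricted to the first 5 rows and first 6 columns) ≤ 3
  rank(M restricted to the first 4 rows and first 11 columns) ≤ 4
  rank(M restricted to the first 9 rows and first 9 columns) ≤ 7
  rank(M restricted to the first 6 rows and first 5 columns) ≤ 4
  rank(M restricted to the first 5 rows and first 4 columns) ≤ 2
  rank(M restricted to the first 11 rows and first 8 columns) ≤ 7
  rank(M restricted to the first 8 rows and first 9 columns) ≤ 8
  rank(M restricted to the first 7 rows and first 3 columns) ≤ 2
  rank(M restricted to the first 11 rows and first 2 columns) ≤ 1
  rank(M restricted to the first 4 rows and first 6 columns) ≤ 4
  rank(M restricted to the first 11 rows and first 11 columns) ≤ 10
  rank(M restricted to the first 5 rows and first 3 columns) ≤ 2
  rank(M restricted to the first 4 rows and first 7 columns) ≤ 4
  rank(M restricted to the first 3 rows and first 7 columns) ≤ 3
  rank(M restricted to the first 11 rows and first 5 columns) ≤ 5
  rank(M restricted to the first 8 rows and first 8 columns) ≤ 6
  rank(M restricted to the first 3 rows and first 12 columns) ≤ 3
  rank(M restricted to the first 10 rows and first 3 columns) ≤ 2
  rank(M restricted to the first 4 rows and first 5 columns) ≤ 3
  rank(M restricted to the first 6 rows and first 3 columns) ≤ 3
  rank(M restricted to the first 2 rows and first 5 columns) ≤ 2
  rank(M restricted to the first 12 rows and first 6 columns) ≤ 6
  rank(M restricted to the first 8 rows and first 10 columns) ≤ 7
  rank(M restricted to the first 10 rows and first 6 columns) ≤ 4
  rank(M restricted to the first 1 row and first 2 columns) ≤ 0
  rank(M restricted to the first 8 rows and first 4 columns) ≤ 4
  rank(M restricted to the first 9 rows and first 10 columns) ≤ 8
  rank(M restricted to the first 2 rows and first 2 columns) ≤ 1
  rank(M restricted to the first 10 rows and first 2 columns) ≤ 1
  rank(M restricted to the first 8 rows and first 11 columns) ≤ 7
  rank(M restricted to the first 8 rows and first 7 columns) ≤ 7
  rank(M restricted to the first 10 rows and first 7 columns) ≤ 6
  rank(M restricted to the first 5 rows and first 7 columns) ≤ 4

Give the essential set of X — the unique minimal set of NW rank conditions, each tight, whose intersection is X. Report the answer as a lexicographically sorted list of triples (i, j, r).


Propagating the 34 rank bounds to every northwest block:

  i=1: 0, 0, 1, 1, 1, 1, 1, 1, 1, 1, 1, 1
  i=2: 1, 1, 2, 2, 2, 2, 2, 2, 2, 2, 2, 2
  i=3: 1, 1, 2, 2, 3, 3, 3, 3, 3, 3, 3, 3
  i=4: 1, 1, 2, 2, 3, 3, 4, 4, 4, 4, 4, 4
  i=5: 1, 1, 2, 2, 3, 3, 4, 5, 5, 5, 5, 5
  i=6: 1, 1, 2, 3, 4, 4, 5, 6, 6, 6, 6, 6
  i=7: 1, 1, 2, 3, 4, 4, 5, 6, 7, 7, 7, 7
  i=8: 1, 1, 2, 3, 4, 4, 5, 6, 7, 7, 7, 8
  i=9: 1, 1, 2, 3, 4, 4, 5, 6, 7, 8, 8, 9
  i=10: 1, 1, 2, 3, 4, 4, 5, 6, 7, 8, 9, 10
  i=11: 1, 1, 2, 3, 4, 5, 6, 7, 8, 9, 10, 11
  i=12: 1, 2, 3, 4, 5, 6, 7, 8, 9, 10, 11, 12

hence w(1..12) = (3, 1, 5, 7, 8, 4, 9, 12, 10, 11, 6, 2).

|D(w)|=22, |Ess(w)|=6:

[(1, 2, 0), (5, 4, 2), (5, 6, 3), (8, 11, 7), (10, 6, 4), (11, 2, 1)]


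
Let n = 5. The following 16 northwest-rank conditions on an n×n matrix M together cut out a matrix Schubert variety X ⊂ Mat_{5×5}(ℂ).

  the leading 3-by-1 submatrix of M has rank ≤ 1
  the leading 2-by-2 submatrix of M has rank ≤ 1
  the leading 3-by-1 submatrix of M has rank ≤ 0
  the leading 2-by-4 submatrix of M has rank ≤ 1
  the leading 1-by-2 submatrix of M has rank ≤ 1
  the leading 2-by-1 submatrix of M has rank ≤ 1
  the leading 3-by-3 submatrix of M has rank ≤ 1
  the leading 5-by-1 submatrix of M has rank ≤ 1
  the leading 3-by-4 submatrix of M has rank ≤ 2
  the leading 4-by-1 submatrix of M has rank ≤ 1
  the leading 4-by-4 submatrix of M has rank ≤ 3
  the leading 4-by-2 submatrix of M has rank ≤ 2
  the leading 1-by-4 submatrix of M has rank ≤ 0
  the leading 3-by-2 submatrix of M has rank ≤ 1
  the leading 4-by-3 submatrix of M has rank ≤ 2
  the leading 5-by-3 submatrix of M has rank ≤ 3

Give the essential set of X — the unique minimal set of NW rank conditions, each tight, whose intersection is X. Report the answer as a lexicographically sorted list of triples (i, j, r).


Propagating the 16 rank bounds to every northwest block:

  0, 0, 0, 0, 1
  0, 1, 1, 1, 2
  0, 1, 1, 2, 3
  1, 2, 2, 3, 4
  1, 2, 3, 4, 5

second differences of R give the permutation w = (5, 2, 4, 1, 3).

ℓ(w)=7; the 3 essential cells (i,j,r):

[(1, 4, 0), (3, 1, 0), (3, 3, 1)]


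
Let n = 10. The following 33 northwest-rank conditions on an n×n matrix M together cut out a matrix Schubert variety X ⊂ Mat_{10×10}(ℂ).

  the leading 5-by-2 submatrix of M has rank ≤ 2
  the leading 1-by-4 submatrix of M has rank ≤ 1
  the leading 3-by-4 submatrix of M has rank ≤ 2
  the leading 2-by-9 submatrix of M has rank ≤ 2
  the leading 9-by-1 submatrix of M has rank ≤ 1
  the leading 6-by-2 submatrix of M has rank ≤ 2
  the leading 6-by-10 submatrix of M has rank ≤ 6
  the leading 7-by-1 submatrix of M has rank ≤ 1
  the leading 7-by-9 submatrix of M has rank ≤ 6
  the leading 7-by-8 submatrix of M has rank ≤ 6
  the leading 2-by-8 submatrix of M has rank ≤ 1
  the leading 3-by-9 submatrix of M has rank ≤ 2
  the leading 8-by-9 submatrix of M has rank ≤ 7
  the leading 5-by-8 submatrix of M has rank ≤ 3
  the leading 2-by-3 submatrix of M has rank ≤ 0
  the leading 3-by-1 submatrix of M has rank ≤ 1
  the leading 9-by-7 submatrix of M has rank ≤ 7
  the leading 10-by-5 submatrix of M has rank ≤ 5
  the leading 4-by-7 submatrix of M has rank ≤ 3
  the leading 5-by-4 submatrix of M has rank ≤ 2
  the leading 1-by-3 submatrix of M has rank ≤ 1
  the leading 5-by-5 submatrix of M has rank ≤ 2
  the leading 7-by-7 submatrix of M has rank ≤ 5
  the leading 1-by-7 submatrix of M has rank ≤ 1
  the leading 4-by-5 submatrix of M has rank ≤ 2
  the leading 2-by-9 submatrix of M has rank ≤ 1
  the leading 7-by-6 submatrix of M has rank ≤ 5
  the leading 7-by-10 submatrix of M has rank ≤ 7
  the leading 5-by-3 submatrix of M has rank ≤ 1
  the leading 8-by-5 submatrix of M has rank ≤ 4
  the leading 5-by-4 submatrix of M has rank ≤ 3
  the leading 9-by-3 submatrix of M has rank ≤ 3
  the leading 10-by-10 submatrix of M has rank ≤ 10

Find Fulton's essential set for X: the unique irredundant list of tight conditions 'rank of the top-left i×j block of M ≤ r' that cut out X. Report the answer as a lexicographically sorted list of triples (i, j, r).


Recovering R(i,j) via the rank-extension bound from the 33 conditions:

  i=1: 0 | 0 | 0 | 1 | 1 | 1 | 1 | 1 | 1 | 1
  i=2: 0 | 0 | 0 | 1 | 1 | 1 | 1 | 1 | 1 | 2
  i=3: 1 | 1 | 1 | 2 | 2 | 2 | 2 | 2 | 2 | 3
  i=4: 1 | 1 | 1 | 2 | 2 | 3 | 3 | 3 | 3 | 4
  i=5: 1 | 1 | 1 | 2 | 2 | 3 | 3 | 3 | 4 | 5
  i=6: 1 | 2 | 2 | 3 | 3 | 4 | 4 | 4 | 5 | 6
  i=7: 1 | 2 | 3 | 4 | 4 | 5 | 5 | 5 | 6 | 7
  i=8: 1 | 2 | 3 | 4 | 4 | 5 | 6 | 6 | 7 | 8
  i=9: 1 | 2 | 3 | 4 | 5 | 6 | 7 | 7 | 8 | 9
  i=10: 1 | 2 | 3 | 4 | 5 | 6 | 7 | 8 | 9 | 10

the unique w with this rank table is (4, 10, 1, 6, 9, 2, 3, 7, 5, 8).

Fulton essential set (6 of the 20 Rothe cells):

[(2, 3, 0), (2, 9, 1), (5, 3, 1), (5, 5, 2), (5, 8, 3), (8, 5, 4)]


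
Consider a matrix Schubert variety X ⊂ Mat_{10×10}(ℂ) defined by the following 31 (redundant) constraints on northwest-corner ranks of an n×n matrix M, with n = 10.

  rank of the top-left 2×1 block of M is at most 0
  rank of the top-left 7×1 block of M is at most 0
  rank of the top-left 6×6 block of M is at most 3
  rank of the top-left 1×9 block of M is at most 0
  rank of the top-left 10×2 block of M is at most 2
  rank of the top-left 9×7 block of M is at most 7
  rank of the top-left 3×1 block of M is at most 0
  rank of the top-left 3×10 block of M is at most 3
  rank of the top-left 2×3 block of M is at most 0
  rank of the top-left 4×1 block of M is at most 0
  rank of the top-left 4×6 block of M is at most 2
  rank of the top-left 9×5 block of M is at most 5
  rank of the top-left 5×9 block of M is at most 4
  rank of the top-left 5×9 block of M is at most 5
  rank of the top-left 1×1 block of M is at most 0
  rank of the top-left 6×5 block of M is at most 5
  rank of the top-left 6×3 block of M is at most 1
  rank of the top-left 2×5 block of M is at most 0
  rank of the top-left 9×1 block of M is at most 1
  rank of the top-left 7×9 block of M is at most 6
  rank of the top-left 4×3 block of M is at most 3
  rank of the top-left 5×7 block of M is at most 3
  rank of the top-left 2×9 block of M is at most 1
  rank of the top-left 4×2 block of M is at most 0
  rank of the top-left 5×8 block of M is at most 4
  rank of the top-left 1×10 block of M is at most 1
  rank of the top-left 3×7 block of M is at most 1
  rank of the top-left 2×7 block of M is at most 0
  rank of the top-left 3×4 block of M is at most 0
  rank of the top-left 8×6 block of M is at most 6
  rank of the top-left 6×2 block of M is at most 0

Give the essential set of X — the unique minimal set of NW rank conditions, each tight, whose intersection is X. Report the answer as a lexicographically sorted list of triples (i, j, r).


The tightest implied rank at each (i,j), from the 31 conditions:

  row 1: 0  0  0  0  0  0  0  0  0  1
  row 2: 0  0  0  0  0  0  0  1  1  2
  row 3: 0  0  0  0  1  1  1  2  2  3
  row 4: 0  0  1  1  2  2  2  3  3  4
  row 5: 0  0  1  2  3  3  3  4  4  5
  row 6: 0  0  1  2  3  3  4  5  5  6
  row 7: 0  1  2  3  4  4  5  6  6  7
  row 8: 1  2  3  4  5  5  6  7  7  8
  row 9: 1  2  3  4  5  6  7  8  8  9
  row 10: 1  2  3  4  5  6  7  8  9  10

hence w(1..10) = (10, 8, 5, 3, 4, 7, 2, 1, 6, 9).

ℓ(w)=28; the 6 essential cells (i,j,r):

[(1, 9, 0), (2, 7, 0), (3, 4, 0), (6, 2, 0), (6, 6, 3), (7, 1, 0)]
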